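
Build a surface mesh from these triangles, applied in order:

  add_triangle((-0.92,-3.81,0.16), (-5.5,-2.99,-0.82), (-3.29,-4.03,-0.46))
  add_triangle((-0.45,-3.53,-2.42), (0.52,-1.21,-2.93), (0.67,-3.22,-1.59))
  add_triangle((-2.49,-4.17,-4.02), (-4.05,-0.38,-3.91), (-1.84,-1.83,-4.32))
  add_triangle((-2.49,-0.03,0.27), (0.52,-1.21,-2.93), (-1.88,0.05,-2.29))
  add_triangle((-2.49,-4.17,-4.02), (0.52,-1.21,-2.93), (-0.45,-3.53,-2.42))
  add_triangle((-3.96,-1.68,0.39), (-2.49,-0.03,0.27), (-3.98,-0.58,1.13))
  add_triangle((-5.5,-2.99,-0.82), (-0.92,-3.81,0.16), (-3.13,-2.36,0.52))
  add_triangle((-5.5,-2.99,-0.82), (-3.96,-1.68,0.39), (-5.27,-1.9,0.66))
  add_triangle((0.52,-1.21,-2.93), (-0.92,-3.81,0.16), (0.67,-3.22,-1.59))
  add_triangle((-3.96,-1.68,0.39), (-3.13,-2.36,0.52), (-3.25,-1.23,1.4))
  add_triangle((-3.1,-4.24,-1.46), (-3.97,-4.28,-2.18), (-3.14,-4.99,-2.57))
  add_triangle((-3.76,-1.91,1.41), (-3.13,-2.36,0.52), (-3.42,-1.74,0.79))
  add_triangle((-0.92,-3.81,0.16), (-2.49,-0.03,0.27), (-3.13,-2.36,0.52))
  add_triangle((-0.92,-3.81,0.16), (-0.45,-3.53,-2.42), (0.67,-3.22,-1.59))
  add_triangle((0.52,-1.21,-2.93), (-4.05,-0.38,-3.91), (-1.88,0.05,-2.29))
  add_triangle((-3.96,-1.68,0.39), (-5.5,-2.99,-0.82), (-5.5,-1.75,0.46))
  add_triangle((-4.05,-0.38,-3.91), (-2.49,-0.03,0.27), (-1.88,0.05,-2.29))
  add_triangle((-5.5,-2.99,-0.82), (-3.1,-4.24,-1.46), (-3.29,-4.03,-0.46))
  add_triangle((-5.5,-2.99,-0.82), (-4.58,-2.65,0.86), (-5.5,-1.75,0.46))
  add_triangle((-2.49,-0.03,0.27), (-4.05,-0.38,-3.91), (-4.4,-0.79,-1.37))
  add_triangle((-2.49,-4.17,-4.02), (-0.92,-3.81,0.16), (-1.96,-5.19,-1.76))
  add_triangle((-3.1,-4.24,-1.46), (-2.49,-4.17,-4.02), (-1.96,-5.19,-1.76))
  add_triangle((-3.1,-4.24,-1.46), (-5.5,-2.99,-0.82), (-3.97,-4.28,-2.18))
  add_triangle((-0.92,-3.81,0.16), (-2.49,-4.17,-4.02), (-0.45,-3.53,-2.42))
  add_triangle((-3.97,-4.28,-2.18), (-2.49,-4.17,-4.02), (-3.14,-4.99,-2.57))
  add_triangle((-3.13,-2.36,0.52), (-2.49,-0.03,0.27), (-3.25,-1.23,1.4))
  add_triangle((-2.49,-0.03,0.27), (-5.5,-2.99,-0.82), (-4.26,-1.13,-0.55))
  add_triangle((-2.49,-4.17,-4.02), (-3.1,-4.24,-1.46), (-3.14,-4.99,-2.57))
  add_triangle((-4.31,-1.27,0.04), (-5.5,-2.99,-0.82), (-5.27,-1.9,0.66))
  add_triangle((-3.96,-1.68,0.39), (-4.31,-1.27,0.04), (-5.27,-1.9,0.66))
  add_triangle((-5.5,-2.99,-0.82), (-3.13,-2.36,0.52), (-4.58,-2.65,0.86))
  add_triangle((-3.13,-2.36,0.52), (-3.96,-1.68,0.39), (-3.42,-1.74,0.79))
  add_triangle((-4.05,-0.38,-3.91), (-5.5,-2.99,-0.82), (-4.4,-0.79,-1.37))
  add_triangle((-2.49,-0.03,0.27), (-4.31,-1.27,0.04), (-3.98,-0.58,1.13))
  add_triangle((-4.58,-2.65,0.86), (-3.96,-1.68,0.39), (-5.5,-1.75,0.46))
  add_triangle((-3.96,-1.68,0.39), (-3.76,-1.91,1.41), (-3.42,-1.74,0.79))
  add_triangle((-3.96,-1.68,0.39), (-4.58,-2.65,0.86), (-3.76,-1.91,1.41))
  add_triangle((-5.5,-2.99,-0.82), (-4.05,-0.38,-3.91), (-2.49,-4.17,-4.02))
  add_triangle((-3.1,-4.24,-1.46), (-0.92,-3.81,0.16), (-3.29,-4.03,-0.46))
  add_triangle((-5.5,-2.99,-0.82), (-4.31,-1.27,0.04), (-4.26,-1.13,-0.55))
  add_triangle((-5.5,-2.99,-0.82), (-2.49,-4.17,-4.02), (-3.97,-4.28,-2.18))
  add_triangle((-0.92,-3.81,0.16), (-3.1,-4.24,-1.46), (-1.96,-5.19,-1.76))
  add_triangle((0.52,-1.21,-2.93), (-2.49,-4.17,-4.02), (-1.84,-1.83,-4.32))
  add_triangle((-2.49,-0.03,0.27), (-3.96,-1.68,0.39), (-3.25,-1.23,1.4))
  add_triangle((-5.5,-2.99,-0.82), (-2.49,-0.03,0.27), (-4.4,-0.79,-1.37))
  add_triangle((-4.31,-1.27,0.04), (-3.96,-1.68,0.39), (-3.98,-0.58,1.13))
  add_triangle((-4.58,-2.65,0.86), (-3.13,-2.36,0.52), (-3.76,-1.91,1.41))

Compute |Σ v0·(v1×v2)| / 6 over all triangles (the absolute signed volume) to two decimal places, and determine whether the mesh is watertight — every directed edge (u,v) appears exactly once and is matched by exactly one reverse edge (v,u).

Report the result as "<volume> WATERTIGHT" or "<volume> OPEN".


60.51 OPEN

Per-triangle v0·(v1×v2)/6:
  t1: +0.5180
  t2: +1.5802
  t3: +4.9506
  t4: -1.3454
  t5: +2.8808
  t6: -0.4818
  t7: +2.8142
  t8: +0.2406
  t9: -1.8502
  t10: +0.7564
  t11: +0.7598
  t12: -0.2365
  t13: -0.2267
  t14: +1.9199
  t15: +0.9281
  t16: -0.5596
  t17: +0.4739
  t18: +2.1216
  t19: +1.9416
  t20: +1.0763
  t21: +0.0200
  t22: +3.3608
  t23: +1.7784
  t24: +3.4906
  t25: +1.9854
  t26: -0.9204
  t27: -0.5938
  t28: -0.5919
  t29: +0.8183
  t30: -0.1372
  t31: +0.7863
  t32: -0.2683
  t33: +3.6628
  t34: +0.4474
  t35: -0.1193
  t36: -0.1042
  t37: +0.4001
  t38: +14.6285
  t39: +1.5804
  t40: +0.6583
  t41: +2.9967
  t42: +1.8725
  t43: +3.1230
  t44: +0.7291
  t45: +1.8080
  t46: +0.5533
  t47: +0.2813
Σ = +60.5079 → |volume| = 60.51

Directed edges: 141 total; 9 unmatched, e.g. (-4.05,-0.38,-3.91)→(-1.84,-1.83,-4.32) → open.


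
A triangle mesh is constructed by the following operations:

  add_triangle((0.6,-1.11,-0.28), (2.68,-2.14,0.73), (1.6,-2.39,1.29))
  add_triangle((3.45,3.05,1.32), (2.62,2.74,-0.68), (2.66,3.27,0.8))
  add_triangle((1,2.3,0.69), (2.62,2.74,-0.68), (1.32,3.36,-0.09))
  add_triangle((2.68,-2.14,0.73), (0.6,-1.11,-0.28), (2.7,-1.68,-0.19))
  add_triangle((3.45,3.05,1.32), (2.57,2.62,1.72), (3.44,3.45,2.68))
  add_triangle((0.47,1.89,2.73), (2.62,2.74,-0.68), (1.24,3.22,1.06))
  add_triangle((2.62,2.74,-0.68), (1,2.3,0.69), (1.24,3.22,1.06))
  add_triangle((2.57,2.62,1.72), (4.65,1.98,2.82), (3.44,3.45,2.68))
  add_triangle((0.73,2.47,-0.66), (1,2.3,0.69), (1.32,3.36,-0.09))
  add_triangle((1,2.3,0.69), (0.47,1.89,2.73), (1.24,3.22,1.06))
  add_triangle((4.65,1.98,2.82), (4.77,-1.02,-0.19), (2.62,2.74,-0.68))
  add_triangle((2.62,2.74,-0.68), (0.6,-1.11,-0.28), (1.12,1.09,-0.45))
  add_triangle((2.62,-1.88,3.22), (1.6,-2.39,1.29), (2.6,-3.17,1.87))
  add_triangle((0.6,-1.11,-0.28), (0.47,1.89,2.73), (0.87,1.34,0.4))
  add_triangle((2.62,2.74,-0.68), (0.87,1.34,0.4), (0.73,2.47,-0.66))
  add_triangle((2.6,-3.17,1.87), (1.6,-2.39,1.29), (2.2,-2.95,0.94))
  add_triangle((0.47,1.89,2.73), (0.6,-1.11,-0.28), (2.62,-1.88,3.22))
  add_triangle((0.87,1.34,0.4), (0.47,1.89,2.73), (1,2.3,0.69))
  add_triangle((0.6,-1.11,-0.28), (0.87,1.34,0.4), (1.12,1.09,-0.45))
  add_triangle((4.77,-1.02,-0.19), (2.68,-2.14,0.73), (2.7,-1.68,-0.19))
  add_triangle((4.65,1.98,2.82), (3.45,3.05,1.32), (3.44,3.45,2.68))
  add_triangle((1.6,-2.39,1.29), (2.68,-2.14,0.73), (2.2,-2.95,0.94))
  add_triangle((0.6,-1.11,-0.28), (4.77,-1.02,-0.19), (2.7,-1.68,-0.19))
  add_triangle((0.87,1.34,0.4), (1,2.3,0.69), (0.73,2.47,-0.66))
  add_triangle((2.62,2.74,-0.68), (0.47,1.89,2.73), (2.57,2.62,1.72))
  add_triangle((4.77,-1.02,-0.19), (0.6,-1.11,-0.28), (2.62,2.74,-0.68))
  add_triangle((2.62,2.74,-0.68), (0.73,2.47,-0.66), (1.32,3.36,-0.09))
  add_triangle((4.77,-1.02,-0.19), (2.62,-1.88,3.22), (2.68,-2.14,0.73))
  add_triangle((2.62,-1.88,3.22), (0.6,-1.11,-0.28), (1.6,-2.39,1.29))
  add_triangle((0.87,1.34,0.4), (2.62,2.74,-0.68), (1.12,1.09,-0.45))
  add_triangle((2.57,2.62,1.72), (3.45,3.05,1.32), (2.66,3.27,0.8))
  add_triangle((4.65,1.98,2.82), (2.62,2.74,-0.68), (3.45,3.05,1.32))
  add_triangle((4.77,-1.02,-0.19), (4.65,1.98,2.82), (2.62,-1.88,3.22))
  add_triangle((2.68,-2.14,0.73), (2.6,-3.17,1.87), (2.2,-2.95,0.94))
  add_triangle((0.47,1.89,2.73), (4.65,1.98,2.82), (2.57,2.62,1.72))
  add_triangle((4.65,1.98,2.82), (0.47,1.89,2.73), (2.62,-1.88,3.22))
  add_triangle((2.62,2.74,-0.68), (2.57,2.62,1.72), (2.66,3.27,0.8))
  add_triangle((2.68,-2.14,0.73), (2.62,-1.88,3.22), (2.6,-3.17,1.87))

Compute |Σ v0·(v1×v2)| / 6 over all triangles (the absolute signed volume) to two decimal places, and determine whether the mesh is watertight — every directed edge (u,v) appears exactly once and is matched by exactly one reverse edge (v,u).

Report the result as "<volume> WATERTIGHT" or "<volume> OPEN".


Per-triangle v0·(v1×v2)/6:
  t1: +0.4610
  t2: +0.8354
  t3: +0.6824
  t4: +0.3551
  t5: +0.0997
  t6: +1.5513
  t7: -0.0406
  t8: -0.4538
  t9: +0.0691
  t10: -0.1200
  t11: +9.2460
  t12: +0.1165
  t13: +0.3335
  t14: -0.6475
  t15: -0.5547
  t16: +0.1384
  t17: -0.3509
  t18: -0.2380
  t19: -0.2334
  t20: +0.8362
  t21: +1.9157
  t22: -0.2860
  t23: +0.1601
  t24: -0.1546
  t25: +1.5420
  t26: +1.1212
  t27: +0.5950
  t28: +3.2632
  t29: -0.3510
  t30: +0.0077
  t31: +0.4326
  t32: +1.8078
  t33: +11.0139
  t34: +0.4527
  t35: +2.6795
  t36: +7.8124
  t37: -0.5529
  t38: +1.3347
Σ = +44.8796 → |volume| = 44.88

Directed edges: 114 total, each appears once with its reverse present → watertight.

44.88 WATERTIGHT


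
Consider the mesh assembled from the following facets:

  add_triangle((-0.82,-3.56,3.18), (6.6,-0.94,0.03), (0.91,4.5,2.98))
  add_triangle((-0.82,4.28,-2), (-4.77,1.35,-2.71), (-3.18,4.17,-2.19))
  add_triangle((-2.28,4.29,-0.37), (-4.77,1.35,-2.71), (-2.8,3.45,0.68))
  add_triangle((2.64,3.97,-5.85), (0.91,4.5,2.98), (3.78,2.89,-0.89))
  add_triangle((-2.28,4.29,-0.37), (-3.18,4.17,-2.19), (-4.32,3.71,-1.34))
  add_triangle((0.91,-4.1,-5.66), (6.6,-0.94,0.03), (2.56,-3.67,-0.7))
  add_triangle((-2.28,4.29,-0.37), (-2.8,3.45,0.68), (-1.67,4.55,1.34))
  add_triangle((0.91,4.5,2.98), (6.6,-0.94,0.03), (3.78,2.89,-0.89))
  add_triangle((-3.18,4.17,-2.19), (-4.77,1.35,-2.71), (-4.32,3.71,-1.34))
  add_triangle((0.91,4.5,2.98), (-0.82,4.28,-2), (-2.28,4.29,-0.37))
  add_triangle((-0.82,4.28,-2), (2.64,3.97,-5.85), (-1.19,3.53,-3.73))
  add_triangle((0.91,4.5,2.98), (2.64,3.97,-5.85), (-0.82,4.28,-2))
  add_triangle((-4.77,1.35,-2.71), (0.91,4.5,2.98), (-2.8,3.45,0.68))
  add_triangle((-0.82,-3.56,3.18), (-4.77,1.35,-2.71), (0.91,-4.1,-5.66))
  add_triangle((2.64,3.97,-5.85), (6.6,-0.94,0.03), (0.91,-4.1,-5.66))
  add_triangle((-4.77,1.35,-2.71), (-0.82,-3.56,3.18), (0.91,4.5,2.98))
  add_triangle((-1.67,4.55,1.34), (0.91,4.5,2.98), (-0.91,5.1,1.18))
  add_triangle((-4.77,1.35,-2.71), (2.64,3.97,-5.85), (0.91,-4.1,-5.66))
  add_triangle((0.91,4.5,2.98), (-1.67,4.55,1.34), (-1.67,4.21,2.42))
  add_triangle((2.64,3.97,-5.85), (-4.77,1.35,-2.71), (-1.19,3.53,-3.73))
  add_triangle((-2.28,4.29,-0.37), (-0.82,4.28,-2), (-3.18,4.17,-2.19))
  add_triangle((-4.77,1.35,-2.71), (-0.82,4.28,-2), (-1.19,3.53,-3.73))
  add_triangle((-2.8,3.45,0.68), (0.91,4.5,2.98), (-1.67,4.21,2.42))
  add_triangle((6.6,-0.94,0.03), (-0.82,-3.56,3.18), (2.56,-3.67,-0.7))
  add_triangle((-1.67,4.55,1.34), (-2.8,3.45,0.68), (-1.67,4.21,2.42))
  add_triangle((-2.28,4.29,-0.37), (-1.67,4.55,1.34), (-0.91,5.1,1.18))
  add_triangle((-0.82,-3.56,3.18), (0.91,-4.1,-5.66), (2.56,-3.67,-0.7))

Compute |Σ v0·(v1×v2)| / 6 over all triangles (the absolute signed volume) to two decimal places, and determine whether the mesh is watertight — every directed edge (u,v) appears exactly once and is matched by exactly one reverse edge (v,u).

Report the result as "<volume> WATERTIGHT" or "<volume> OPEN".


Per-triangle v0·(v1×v2)/6:
  t1: +28.2491
  t2: +2.7546
  t3: +4.6247
  t4: +16.4582
  t5: +2.3703
  t6: +17.4864
  t7: +1.7200
  t8: +15.8425
  t9: +3.6549
  t10: +7.3531
  t11: +6.5106
  t12: +17.3797
  t13: -3.3849
  t14: +29.7590
  t15: +52.6799
  t16: +21.2148
  t17: +1.8325
  t18: +45.6167
  t19: +2.4491
  t20: +7.2057
  t21: +3.0276
  t22: +5.9333
  t23: -2.0692
  t24: +14.4540
  t25: +1.4044
  t26: +1.3637
  t27: +14.4587
Σ = +320.3492 → |volume| = 320.35

Directed edges: 81 total; 9 unmatched, e.g. (-2.28,4.29,-0.37)→(-4.77,1.35,-2.71) → open.

320.35 OPEN


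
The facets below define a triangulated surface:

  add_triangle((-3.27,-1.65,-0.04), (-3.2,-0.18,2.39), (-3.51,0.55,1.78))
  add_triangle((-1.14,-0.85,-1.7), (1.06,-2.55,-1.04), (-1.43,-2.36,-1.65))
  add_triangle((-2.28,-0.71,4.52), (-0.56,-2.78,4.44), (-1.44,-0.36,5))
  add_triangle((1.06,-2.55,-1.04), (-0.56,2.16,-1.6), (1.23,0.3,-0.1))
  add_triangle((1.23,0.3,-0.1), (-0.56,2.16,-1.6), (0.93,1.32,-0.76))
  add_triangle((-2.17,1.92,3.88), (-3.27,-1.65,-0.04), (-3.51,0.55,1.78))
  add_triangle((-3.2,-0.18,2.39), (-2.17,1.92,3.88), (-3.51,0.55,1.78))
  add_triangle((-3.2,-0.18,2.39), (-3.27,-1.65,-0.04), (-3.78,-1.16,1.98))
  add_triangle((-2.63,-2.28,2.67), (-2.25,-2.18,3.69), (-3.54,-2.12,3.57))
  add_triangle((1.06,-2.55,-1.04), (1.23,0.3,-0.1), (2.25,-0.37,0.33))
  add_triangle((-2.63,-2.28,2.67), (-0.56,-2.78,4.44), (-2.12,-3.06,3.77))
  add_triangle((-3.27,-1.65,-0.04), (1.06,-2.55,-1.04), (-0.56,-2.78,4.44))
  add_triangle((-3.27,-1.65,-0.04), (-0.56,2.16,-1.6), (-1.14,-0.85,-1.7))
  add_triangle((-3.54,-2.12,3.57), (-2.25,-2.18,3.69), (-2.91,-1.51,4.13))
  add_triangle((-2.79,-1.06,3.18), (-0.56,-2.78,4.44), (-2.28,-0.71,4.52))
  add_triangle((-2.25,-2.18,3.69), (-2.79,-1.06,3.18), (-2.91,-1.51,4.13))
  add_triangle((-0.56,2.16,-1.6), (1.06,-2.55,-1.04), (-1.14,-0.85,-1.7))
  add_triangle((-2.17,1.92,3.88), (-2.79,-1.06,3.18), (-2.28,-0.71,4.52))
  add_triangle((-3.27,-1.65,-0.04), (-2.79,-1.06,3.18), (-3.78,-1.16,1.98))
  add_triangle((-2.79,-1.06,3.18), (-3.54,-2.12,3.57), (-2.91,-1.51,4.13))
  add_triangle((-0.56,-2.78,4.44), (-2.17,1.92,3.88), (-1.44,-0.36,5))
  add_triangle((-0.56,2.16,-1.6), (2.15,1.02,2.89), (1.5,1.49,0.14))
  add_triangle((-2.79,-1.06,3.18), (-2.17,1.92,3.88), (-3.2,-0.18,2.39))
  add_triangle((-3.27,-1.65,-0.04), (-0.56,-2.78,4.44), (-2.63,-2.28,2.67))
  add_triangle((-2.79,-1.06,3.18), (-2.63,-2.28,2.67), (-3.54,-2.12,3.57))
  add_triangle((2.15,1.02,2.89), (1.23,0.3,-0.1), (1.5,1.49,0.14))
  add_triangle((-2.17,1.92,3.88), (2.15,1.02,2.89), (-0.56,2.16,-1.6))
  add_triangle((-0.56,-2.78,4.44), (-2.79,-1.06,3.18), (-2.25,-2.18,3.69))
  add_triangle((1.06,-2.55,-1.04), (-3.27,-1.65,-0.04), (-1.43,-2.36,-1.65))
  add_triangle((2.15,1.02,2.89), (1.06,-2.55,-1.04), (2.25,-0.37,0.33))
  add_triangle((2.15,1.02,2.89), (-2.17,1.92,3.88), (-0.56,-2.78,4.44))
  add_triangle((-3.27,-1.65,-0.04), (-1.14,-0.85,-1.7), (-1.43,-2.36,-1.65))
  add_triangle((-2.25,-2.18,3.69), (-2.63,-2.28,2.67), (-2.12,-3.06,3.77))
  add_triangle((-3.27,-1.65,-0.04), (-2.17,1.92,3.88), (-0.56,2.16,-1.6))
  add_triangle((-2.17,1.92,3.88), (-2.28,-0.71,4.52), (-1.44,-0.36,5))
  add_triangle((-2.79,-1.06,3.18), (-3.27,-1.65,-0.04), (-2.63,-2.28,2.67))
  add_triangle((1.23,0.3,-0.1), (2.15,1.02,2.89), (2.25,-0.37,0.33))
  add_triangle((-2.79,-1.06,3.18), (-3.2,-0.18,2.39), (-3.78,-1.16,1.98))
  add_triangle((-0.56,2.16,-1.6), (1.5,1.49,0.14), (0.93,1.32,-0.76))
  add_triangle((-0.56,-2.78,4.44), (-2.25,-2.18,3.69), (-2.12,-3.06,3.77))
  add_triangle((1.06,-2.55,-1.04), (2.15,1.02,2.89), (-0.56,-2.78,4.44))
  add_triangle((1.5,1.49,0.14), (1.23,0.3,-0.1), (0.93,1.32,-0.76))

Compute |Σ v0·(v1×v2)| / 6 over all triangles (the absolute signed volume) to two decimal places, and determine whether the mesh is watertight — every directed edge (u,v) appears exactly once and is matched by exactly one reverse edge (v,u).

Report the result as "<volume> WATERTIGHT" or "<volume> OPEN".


80.05 WATERTIGHT

Per-triangle v0·(v1×v2)/6:
  t1: +1.6475
  t2: +0.9504
  t3: +2.2360
  t4: +1.3965
  t5: +0.0466
  t6: -1.9464
  t7: +1.8171
  t8: +0.5949
  t9: +0.5823
  t10: +0.4750
  t11: -0.4469
  t12: +8.9095
  t13: +2.4831
  t14: +0.7822
  t15: +2.5698
  t16: -0.2895
  t17: +1.7689
  t18: +2.3497
  t19: +0.9250
  t20: +0.3805
  t21: -0.8408
  t22: +1.3945
  t23: +2.2820
  t24: +1.3685
  t25: -0.1588
  t26: +0.6797
  t27: +6.8033
  t28: +0.9991
  t29: +1.8044
  t30: +1.6780
  t31: +11.6120
  t32: +1.2611
  t33: +0.5904
  t34: +7.8182
  t35: +2.1302
  t36: +2.1815
  t37: +0.6294
  t38: +0.9600
  t39: +0.4217
  t40: +1.0825
  t41: +7.9013
  t42: +0.2164
Σ = +80.0467 → |volume| = 80.05

Directed edges: 126 total, each appears once with its reverse present → watertight.


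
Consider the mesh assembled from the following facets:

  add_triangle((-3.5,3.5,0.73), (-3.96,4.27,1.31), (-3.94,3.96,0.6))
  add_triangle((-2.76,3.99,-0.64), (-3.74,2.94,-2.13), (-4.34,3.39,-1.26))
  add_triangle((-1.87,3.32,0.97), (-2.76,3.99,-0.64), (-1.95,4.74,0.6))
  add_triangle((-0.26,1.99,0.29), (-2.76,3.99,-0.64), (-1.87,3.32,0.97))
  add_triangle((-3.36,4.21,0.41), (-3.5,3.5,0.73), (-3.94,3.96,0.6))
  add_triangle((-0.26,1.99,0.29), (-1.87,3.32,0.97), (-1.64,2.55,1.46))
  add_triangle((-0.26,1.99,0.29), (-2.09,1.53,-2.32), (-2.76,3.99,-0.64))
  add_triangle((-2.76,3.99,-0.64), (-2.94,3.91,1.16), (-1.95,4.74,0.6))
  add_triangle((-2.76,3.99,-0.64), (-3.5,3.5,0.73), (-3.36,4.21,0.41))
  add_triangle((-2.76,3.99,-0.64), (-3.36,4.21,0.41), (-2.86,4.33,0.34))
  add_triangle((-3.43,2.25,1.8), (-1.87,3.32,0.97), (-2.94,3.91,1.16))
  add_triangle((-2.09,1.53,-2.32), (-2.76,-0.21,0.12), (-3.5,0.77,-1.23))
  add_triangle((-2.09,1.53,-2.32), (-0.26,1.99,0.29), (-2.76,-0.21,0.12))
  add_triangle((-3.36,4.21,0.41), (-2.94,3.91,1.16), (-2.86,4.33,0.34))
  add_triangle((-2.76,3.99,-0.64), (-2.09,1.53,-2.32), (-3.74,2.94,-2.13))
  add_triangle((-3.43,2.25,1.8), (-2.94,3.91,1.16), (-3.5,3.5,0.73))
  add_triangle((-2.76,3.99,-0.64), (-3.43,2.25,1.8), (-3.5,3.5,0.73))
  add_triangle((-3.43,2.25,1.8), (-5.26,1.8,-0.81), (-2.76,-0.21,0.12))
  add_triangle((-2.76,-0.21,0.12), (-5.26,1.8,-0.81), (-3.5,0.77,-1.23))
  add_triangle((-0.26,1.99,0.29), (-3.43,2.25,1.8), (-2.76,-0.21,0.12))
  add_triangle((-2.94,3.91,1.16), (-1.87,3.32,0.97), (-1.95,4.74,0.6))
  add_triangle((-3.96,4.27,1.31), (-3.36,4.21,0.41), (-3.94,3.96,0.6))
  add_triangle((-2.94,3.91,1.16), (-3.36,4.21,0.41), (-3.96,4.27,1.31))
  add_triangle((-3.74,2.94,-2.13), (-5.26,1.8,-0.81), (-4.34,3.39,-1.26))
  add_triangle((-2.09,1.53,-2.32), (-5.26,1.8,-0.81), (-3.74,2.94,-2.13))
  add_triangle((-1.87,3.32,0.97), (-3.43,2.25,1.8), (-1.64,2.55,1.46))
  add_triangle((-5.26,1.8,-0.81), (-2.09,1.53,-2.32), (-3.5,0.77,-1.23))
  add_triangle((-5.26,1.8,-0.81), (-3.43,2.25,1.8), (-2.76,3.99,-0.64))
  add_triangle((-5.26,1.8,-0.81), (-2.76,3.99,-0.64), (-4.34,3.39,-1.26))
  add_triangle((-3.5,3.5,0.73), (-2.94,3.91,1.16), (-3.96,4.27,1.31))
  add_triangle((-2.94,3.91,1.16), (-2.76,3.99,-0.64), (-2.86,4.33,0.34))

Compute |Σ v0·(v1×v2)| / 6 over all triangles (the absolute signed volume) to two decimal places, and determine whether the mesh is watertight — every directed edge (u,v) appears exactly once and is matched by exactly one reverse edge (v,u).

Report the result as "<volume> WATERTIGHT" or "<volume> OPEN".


22.37 OPEN

Per-triangle v0·(v1×v2)/6:
  t1: +0.0458
  t2: +1.3875
  t3: -0.9419
  t4: +0.9428
  t5: -0.1066
  t6: +0.3077
  t7: +1.1224
  t8: +1.7921
  t9: +0.3941
  t10: +0.4057
  t11: +0.4453
  t12: +0.0754
  t13: -2.4454
  t14: +0.3361
  t15: +1.2163
  t16: +0.9901
  t17: +0.0586
  t18: +2.8706
  t19: +0.9038
  t20: -1.2043
  t21: +0.3134
  t22: +0.4060
  t23: +0.4152
  t24: +1.7340
  t25: +1.7980
  t26: +0.7268
  t27: +1.2428
  t28: +6.4189
  t29: +1.2207
  t30: -0.1750
  t31: -0.3226
Σ = +22.3743 → |volume| = 22.37

Directed edges: 93 total; 3 unmatched, e.g. (-1.64,2.55,1.46)→(-0.26,1.99,0.29) → open.


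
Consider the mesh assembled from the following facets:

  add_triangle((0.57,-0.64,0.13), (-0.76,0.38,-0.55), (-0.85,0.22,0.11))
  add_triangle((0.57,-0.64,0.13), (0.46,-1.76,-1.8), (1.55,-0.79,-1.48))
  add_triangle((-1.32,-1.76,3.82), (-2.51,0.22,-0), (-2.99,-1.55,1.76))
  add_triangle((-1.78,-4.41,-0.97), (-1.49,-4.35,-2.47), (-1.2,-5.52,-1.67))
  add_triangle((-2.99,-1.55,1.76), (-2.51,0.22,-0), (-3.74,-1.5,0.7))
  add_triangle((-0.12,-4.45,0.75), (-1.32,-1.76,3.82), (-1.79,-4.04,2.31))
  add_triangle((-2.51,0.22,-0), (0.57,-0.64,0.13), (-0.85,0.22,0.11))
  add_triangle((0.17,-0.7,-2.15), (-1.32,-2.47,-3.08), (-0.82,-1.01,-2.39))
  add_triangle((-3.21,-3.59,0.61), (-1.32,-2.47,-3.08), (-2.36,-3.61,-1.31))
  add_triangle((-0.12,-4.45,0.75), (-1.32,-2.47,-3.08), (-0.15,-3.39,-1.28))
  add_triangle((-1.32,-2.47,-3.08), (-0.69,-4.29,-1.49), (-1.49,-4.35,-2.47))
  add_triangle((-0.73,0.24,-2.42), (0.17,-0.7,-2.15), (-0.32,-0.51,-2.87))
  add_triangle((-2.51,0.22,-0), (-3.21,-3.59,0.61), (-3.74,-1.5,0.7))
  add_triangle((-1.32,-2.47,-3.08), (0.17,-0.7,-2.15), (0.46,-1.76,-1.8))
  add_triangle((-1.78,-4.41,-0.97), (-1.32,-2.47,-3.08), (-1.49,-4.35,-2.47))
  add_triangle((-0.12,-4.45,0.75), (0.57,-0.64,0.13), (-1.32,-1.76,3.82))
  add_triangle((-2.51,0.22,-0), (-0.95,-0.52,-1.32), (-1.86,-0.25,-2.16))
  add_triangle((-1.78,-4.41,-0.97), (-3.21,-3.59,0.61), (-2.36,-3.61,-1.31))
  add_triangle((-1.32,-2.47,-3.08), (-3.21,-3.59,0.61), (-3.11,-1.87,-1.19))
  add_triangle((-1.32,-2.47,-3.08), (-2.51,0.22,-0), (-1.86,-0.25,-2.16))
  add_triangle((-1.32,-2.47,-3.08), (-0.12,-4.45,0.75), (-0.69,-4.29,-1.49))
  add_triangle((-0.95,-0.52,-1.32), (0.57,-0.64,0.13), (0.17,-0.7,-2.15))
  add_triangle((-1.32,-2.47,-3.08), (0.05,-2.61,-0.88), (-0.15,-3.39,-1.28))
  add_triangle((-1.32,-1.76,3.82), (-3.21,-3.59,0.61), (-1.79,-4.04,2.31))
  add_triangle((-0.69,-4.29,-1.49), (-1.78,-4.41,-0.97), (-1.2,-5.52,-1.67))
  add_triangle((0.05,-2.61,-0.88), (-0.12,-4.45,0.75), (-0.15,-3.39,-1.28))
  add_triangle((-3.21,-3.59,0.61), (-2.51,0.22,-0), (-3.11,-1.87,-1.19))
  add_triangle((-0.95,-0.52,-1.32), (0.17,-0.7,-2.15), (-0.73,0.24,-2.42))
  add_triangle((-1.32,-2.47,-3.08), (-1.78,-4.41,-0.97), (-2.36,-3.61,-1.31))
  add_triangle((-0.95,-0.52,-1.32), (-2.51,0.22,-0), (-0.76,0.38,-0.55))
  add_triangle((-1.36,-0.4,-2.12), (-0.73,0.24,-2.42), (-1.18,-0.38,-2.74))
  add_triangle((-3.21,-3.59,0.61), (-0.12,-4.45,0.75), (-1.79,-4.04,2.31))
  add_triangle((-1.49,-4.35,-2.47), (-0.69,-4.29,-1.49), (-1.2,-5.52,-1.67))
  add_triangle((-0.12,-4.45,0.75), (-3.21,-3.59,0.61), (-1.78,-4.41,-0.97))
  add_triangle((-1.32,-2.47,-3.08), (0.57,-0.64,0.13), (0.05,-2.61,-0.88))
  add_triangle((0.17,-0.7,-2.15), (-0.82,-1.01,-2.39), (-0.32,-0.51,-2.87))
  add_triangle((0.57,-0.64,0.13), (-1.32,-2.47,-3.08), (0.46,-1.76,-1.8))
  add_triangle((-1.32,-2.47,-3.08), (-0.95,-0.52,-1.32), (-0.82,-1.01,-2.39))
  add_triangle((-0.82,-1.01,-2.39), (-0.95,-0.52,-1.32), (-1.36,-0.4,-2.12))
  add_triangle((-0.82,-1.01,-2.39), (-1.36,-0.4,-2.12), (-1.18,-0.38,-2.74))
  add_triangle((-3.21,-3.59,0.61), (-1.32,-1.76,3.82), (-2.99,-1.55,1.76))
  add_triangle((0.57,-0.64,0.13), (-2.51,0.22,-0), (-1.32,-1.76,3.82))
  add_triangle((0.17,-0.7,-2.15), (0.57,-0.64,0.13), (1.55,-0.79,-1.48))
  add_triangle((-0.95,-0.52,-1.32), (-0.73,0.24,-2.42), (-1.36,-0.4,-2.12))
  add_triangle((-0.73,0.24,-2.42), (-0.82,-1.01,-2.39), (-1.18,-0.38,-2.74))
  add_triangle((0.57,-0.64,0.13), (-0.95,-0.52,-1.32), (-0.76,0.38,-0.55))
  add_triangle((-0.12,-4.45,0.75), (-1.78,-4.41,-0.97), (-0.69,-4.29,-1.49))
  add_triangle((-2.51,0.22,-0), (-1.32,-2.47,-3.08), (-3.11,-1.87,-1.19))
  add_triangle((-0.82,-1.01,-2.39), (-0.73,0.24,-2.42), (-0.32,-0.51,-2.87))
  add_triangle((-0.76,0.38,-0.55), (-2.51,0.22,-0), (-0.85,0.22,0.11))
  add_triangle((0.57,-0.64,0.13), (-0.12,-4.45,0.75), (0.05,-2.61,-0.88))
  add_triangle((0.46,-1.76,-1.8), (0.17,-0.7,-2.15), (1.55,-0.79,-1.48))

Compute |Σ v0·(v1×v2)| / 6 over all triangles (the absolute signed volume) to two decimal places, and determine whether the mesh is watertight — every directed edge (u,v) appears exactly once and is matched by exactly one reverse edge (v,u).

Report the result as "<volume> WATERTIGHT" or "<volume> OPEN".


44.96 OPEN

Per-triangle v0·(v1×v2)/6:
  t1: -0.0399
  t2: +0.3886
  t3: +1.5147
  t4: +1.0543
  t5: +0.8151
  t6: +2.8553
  t7: +0.0351
  t8: +0.4006
  t9: +0.7948
  t10: +1.5691
  t11: +0.6229
  t12: +0.0613
  t13: +0.6672
  t14: +0.8247
  t15: +0.8548
  t16: +1.5555
  t17: -0.3170
  t18: +1.5967
  t19: +3.8126
  t20: +1.8043
  t21: -0.5680
  t22: -0.2766
  t23: +0.1286
  t24: +3.5927
  t25: -0.0639
  t26: +0.2226
  t27: +2.4740
  t28: -0.4182
  t29: +1.5609
  t30: +0.3119
  t31: +0.1024
  t32: +3.7553
  t33: +0.3538
  t34: +3.9619
  t35: +0.3395
  t36: +0.1989
  t37: +0.3869
  t38: +0.2353
  t39: +0.0887
  t40: +0.1486
  t41: +3.6065
  t42: -0.8409
  t43: -0.2863
  t44: -0.0533
  t45: +0.1517
  t46: +0.0072
  t47: +1.9966
  t48: +1.4735
  t49: +0.3062
  t50: +0.0479
  t51: +0.5769
  t52: +0.5677
Σ = +44.9600 → |volume| = 44.96

Directed edges: 156 total; 6 unmatched, e.g. (-3.74,-1.5,0.7)→(-2.99,-1.55,1.76) → open.


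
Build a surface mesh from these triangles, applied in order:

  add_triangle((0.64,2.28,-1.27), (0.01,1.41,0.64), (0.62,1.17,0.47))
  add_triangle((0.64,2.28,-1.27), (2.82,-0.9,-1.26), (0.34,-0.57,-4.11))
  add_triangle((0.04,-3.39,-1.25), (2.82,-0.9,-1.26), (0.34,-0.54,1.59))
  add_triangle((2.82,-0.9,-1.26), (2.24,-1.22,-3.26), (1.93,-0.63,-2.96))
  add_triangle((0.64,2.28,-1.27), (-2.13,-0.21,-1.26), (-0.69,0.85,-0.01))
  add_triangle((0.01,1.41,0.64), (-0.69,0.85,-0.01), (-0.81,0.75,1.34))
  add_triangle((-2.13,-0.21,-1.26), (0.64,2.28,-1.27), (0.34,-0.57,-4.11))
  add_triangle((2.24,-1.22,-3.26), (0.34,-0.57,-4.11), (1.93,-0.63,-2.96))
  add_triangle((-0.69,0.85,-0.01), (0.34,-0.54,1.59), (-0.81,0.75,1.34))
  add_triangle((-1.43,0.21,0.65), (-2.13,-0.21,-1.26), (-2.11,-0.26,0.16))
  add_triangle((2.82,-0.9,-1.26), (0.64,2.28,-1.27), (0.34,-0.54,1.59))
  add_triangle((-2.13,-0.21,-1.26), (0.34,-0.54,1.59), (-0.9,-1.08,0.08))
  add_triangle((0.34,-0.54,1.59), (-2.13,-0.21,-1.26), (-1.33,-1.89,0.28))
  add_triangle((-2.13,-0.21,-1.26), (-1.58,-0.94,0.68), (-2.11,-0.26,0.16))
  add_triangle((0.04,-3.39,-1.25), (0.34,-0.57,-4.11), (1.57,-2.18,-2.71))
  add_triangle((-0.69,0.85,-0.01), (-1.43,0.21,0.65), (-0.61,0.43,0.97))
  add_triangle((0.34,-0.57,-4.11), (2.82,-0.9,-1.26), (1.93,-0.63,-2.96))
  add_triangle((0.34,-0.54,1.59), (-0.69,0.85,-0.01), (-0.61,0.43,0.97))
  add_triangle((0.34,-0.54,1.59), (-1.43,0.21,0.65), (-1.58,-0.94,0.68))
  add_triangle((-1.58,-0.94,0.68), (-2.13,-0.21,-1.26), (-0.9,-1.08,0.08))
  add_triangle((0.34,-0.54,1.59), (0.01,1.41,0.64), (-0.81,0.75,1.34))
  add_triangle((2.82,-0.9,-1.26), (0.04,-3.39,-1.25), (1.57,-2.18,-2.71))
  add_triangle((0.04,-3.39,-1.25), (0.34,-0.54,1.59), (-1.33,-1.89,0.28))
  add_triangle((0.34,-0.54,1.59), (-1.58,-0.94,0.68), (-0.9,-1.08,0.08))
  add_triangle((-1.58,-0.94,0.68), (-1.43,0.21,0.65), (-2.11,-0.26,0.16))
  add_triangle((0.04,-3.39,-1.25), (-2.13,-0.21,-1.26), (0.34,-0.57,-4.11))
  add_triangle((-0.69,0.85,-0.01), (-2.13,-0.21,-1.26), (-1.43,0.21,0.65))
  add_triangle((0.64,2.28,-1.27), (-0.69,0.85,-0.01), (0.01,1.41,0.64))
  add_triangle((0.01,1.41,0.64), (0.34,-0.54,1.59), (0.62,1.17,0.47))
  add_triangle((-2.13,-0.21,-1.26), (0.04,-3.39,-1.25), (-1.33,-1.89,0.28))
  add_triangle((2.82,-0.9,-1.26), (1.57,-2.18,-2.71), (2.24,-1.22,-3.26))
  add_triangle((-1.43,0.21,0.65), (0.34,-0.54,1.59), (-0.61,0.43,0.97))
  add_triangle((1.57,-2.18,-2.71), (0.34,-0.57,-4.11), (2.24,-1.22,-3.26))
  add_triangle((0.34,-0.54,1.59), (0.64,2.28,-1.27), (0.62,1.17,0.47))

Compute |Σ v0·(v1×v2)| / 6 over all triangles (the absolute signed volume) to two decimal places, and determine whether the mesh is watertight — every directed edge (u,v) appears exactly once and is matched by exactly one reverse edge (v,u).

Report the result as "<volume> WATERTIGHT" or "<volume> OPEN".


Per-triangle v0·(v1×v2)/6:
  t1: +0.3224
  t2: +4.8349
  t3: +3.0148
  t4: +0.4831
  t5: +0.8506
  t6: +0.2393
  t7: +3.7461
  t8: +0.5901
  t9: -0.0263
  t10: +0.2031
  t11: +1.8343
  t12: -0.3641
  t13: +0.6500
  t14: +0.3622
  t15: +3.0437
  t16: +0.1499
  t17: -0.4289
  t18: +0.0450
  t19: +0.4918
  t20: +0.3977
  t21: +0.4324
  t22: +2.2158
  t23: +1.5511
  t24: +0.3091
  t25: +0.2180
  t26: +4.9214
  t27: +0.4379
  t28: +0.4350
  t29: +0.2687
  t30: +2.0806
  t31: +1.3059
  t32: +0.2225
  t33: +1.7271
  t34: +0.0667
Σ = +36.6319 → |volume| = 36.63

Directed edges: 102 total, each appears once with its reverse present → watertight.

36.63 WATERTIGHT


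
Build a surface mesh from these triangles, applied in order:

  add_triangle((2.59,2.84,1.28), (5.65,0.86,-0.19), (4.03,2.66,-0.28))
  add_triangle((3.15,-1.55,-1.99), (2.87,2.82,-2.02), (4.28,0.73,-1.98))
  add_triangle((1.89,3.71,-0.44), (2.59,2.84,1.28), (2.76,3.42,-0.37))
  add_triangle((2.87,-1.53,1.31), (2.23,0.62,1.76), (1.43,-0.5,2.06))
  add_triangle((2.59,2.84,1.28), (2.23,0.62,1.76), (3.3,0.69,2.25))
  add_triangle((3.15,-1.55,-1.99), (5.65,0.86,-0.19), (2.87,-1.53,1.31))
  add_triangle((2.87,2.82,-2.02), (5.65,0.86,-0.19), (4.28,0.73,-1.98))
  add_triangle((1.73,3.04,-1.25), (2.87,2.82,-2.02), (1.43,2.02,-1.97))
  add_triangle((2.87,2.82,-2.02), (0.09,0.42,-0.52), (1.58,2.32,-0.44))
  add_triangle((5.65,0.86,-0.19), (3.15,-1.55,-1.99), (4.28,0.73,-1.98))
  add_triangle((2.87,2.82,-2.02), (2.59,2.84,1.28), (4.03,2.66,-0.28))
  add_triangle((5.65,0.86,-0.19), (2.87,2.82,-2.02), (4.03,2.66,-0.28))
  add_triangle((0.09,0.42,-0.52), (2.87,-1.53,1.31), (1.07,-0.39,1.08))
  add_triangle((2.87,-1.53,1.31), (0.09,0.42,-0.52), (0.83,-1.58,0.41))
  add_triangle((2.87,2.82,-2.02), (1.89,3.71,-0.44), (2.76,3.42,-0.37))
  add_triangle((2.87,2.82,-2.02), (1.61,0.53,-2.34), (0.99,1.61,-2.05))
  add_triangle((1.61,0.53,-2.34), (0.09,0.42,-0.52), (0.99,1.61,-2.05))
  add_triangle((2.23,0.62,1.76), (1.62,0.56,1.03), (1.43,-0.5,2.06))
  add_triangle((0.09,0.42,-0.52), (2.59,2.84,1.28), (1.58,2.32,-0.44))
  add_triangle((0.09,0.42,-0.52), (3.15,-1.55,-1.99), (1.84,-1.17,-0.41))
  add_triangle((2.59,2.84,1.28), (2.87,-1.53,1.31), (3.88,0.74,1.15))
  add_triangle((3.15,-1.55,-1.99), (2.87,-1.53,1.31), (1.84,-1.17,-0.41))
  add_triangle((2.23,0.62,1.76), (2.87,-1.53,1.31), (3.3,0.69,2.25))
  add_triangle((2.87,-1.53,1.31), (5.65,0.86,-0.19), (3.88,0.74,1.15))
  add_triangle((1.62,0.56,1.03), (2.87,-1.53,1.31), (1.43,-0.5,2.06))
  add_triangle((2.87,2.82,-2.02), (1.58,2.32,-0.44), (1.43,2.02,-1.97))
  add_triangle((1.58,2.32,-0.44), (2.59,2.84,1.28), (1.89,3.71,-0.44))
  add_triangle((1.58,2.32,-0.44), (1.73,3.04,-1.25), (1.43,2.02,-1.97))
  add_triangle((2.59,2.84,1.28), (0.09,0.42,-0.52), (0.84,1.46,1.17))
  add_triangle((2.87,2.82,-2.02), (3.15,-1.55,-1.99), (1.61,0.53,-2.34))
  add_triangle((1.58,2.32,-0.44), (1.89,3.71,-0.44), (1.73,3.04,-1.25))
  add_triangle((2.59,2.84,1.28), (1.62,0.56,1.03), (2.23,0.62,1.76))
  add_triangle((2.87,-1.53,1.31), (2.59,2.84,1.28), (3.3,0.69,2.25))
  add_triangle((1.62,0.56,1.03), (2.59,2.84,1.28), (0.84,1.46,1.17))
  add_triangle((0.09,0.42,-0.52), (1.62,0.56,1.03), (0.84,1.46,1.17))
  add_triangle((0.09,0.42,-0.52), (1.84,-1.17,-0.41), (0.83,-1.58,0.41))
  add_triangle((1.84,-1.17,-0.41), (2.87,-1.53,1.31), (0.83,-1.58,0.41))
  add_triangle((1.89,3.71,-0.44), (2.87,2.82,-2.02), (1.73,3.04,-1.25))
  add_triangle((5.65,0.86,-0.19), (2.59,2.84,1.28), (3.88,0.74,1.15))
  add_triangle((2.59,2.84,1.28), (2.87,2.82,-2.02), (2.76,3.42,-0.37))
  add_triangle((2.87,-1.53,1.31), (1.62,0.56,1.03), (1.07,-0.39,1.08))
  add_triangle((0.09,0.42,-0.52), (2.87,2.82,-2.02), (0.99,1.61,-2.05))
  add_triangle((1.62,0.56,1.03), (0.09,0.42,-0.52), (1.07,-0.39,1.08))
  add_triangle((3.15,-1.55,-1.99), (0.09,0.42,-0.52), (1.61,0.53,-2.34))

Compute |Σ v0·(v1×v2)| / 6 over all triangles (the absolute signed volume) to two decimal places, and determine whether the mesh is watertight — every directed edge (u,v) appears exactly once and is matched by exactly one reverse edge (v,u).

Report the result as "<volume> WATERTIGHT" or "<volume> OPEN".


Per-triangle v0·(v1×v2)/6:
  t1: +2.9674
  t2: +1.9164
  t3: +0.9923
  t4: +1.1245
  t5: +0.3439
  t6: +6.1775
  t7: +3.9781
  t8: +0.6081
  t9: +0.2742
  t10: +3.6482
  t11: +2.2901
  t12: +3.3827
  t13: -0.1809
  t14: -0.2983
  t15: +1.0923
  t16: +1.0488
  t17: +0.0701
  t18: -0.0450
  t19: +0.0262
  t20: -0.1191
  t21: +1.3852
  t22: +0.3873
  t23: +0.2260
  t24: +2.5695
  t25: -0.9219
  t26: -0.5514
  t27: -0.5145
  t28: -0.2230
  t29: +0.2360
  t30: +2.7957
  t31: -0.2005
  t32: -0.1647
  t33: +1.3869
  t34: +0.4497
  t35: -0.2491
  t36: +0.0743
  t37: +0.6829
  t38: +0.5994
  t39: +2.7567
  t40: +0.8290
  t41: +0.3778
  t42: +0.0754
  t43: -0.0765
  t44: -0.0010
Σ = +41.2269 → |volume| = 41.23

Directed edges: 132 total, each appears once with its reverse present → watertight.

41.23 WATERTIGHT


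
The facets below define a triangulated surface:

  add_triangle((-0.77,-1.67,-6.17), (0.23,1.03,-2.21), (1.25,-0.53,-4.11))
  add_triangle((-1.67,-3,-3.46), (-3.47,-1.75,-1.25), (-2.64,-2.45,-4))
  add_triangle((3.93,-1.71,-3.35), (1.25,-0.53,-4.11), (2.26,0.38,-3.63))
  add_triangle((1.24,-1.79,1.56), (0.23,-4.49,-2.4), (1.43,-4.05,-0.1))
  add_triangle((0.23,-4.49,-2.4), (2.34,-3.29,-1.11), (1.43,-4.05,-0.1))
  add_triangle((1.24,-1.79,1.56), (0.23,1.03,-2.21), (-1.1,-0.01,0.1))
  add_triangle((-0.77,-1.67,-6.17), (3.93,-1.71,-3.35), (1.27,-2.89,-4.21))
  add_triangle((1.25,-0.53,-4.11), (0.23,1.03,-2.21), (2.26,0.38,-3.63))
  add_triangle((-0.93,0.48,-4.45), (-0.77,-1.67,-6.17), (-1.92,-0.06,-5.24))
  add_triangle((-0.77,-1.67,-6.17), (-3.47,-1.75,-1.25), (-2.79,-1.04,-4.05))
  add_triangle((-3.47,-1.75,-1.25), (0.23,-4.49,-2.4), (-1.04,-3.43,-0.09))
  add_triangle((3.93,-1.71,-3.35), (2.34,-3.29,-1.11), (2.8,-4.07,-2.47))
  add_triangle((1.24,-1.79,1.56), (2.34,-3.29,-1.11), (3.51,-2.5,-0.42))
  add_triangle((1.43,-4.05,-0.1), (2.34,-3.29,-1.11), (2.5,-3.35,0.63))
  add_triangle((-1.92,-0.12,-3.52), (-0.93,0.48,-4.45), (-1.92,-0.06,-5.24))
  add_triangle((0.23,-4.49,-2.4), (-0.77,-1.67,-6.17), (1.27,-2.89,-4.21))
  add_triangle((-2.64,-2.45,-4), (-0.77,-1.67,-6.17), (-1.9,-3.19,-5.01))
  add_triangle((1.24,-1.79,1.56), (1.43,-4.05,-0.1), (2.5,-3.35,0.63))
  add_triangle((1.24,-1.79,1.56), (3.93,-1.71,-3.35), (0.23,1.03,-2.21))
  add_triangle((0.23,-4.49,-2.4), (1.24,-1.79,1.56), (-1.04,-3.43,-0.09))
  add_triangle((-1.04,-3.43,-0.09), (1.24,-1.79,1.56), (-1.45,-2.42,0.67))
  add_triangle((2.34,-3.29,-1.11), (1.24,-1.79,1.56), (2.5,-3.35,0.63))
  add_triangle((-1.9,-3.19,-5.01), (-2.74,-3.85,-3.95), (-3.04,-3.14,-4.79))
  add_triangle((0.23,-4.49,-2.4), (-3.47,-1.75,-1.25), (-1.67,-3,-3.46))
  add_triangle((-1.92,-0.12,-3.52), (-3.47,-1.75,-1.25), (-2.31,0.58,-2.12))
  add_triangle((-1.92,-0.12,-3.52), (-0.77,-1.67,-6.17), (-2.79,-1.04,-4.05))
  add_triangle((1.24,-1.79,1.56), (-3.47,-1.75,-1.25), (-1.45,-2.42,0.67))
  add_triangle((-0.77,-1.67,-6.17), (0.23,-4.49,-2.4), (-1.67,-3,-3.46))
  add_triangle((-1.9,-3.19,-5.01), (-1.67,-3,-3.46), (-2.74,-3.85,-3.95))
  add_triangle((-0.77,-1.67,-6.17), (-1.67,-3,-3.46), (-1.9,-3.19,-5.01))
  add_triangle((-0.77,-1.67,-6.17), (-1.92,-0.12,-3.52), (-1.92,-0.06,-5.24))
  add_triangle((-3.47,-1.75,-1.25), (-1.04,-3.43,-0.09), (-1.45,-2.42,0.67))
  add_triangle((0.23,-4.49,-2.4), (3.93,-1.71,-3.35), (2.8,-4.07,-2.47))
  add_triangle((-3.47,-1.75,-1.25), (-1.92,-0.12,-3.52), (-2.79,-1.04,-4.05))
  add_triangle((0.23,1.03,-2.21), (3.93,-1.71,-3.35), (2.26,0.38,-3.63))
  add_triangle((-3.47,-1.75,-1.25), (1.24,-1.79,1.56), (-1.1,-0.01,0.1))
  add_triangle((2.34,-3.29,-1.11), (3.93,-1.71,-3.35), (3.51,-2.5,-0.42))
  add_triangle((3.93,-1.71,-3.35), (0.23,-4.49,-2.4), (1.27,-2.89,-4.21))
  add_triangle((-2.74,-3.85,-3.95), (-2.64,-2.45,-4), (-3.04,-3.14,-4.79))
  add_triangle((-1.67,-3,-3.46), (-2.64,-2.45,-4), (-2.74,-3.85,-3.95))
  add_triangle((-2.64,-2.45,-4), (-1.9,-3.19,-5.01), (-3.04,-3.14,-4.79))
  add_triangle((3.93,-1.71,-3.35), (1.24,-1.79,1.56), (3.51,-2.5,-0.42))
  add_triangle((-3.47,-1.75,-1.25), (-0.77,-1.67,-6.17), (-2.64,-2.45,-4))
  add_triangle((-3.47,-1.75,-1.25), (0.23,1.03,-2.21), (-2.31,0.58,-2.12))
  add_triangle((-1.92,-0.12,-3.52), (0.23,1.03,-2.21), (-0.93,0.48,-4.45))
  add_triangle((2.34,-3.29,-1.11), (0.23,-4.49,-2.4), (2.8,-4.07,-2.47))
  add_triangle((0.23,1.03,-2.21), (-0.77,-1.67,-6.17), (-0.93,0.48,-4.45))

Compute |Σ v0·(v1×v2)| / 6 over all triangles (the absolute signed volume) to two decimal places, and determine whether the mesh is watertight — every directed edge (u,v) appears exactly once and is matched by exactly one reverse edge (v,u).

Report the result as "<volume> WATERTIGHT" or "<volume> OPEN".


84.12 OPEN

Per-triangle v0·(v1×v2)/6:
  t1: +2.6487
  t2: +1.9557
  t3: +2.7032
  t4: +0.5282
  t5: +2.7619
  t6: -0.4077
  t7: +6.3439
  t8: +1.2981
  t9: +1.6697
  t10: +3.5079
  t11: +4.9303
  t12: +1.7763
  t13: +2.0627
  t14: +1.4815
  t15: +0.2435
  t16: +6.1372
  t17: +2.2450
  t18: +1.1338
  t19: +0.2876
  t20: +3.7878
  t21: +1.4055
  t22: -0.1712
  t23: +1.2703
  t24: +4.5159
  t25: +2.2225
  t26: +1.8708
  t27: -0.5782
  t28: +6.0135
  t29: +0.4276
  t30: +0.3698
  t31: +0.9840
  t32: +1.7255
  t33: +3.8773
  t34: +0.8934
  t35: -0.5375
  t36: +1.0440
  t37: +3.2636
  t38: +5.6184
  t39: +0.1341
  t40: -0.6633
  t41: +0.1835
  t42: -0.4392
  t43: +1.5520
  t44: -1.6331
  t45: +0.4390
  t46: +1.7363
  t47: +1.5034
Σ = +84.1234 → |volume| = 84.12

Directed edges: 141 total; 9 unmatched, e.g. (1.25,-0.53,-4.11)→(-0.77,-1.67,-6.17) → open.


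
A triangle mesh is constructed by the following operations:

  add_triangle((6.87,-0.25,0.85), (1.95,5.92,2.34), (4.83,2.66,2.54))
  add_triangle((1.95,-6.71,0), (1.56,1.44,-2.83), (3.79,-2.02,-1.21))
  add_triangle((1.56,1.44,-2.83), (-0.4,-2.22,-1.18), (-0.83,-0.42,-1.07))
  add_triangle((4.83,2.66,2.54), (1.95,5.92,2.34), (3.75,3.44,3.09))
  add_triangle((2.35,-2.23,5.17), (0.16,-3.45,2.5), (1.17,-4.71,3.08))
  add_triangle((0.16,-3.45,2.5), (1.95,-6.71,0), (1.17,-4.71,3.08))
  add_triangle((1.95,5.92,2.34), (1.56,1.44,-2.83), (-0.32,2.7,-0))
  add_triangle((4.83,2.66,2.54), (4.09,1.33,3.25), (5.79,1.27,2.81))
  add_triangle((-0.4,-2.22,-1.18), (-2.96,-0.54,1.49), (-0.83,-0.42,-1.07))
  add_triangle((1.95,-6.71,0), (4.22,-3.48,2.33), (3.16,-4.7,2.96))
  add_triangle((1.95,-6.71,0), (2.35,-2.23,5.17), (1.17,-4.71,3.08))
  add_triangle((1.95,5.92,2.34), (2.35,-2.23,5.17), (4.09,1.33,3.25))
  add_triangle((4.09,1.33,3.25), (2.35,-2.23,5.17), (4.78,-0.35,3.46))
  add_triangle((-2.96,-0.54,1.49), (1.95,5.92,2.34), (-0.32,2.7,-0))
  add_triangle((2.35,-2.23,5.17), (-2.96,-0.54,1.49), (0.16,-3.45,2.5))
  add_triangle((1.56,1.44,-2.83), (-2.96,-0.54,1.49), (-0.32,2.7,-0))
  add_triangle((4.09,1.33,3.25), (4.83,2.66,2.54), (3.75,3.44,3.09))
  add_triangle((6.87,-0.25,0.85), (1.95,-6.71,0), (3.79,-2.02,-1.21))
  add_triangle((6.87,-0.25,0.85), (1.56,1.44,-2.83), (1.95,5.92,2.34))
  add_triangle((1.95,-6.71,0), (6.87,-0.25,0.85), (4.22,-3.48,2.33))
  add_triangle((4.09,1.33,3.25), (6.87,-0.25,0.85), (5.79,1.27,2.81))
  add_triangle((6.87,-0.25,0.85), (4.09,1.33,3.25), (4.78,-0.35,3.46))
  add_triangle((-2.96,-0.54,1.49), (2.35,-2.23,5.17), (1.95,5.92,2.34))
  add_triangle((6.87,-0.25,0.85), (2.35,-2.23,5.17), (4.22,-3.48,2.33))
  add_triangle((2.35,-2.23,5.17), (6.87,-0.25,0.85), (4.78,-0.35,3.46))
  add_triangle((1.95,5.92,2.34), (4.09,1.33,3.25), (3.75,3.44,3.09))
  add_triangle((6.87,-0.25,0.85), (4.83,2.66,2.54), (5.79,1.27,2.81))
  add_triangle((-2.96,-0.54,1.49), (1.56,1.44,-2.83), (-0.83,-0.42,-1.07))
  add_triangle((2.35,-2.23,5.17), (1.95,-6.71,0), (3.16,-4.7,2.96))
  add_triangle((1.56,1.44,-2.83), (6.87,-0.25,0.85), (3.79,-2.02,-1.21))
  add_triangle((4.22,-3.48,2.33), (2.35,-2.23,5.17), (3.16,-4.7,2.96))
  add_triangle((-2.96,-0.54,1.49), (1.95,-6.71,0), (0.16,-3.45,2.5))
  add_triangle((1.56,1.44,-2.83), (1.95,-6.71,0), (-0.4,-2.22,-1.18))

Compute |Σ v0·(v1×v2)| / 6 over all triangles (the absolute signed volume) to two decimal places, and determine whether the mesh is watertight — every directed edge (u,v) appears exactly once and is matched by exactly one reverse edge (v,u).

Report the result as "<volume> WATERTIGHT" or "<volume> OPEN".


218.13 OPEN

Per-triangle v0·(v1×v2)/6:
  t1: +6.5097
  t2: +7.4598
  t3: +1.4109
  t4: +2.9064
  t5: +2.3748
  t6: +2.3466
  t7: +5.1992
  t8: +1.8721
  t9: +1.3929
  t10: +5.9466
  t11: +7.0116
  t12: +13.5135
  t13: +4.9778
  t14: +4.9622
  t15: +7.5195
  t16: +2.6907
  t17: +2.0466
  t18: +12.2427
  t19: +24.3336
  t20: +14.6618
  t21: +1.1070
  t22: +5.4104
  t23: +21.7957
  t24: +14.1448
  t25: +6.0601
  t26: +0.7996
  t27: +3.5047
  t28: +1.1190
  t29: +4.7394
  t30: +9.3919
  t31: +5.4540
  t32: +7.3104
  t33: +5.9187
Σ = +218.1347 → |volume| = 218.13

Directed edges: 99 total; 3 unmatched, e.g. (-0.4,-2.22,-1.18)→(-2.96,-0.54,1.49) → open.


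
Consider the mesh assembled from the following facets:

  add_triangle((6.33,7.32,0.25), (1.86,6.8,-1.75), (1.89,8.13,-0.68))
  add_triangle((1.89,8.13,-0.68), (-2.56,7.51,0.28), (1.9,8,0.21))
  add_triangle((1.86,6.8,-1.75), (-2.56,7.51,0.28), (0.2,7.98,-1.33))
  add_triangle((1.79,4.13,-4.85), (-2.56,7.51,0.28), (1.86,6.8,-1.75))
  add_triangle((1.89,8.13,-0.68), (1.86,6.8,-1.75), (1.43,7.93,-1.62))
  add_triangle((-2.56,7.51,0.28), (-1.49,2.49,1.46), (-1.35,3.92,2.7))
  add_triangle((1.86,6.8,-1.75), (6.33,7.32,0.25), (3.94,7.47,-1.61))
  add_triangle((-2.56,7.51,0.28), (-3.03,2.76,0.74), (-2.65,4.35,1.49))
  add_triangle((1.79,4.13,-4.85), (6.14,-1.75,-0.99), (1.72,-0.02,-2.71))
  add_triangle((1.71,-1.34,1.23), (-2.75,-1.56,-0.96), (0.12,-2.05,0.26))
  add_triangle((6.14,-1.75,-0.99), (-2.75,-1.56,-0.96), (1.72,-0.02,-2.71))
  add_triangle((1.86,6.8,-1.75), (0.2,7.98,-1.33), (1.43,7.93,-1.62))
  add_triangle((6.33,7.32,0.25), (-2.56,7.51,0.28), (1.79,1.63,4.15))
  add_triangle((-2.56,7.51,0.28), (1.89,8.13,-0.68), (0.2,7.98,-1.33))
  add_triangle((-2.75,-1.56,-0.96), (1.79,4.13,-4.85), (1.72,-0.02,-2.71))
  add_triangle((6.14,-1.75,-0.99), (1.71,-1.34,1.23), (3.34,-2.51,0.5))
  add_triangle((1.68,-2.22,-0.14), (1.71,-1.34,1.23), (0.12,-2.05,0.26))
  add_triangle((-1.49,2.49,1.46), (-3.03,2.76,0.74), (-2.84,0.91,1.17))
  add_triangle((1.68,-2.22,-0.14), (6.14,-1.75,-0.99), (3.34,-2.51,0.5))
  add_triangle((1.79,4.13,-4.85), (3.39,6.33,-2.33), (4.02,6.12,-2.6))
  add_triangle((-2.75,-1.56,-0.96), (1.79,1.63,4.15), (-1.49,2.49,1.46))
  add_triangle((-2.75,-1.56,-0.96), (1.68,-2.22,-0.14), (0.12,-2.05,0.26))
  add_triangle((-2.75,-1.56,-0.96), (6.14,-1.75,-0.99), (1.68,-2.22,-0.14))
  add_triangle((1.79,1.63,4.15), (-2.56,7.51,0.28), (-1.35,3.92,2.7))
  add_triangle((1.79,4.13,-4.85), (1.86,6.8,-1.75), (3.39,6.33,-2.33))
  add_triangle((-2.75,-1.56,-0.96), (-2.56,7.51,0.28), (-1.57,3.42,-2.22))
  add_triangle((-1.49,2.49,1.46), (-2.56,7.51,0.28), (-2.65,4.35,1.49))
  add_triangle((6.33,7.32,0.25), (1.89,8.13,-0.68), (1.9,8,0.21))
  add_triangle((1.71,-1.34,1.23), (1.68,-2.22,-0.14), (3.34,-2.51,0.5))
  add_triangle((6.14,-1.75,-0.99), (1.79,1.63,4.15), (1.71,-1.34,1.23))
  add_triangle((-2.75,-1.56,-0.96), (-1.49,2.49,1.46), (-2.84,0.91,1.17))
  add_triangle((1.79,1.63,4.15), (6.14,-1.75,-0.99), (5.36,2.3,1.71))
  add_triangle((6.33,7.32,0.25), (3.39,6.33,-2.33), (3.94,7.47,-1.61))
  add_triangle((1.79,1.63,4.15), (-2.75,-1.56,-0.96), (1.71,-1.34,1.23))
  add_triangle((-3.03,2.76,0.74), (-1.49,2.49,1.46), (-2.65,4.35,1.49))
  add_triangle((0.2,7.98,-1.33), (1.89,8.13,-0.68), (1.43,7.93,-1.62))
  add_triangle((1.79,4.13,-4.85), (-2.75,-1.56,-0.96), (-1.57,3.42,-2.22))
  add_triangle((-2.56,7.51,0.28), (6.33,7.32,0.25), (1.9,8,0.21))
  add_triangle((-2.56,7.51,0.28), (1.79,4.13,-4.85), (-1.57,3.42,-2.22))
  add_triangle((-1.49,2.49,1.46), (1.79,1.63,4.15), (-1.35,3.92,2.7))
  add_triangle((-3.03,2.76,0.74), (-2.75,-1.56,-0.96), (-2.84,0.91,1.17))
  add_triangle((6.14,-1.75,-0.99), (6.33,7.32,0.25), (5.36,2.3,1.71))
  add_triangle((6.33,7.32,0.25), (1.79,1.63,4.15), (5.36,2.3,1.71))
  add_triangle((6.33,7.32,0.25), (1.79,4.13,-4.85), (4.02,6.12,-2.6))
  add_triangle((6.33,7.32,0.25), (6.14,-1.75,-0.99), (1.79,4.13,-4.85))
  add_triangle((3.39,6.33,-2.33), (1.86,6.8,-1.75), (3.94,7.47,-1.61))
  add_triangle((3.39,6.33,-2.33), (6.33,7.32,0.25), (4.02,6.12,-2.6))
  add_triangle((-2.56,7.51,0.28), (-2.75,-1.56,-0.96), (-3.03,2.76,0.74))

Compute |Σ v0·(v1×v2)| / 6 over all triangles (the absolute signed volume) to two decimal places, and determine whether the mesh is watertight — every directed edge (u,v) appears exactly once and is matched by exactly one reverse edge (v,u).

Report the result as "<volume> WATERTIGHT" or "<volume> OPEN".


307.66 WATERTIGHT

Per-triangle v0·(v1×v2)/6:
  t1: +7.7342
  t2: +5.1787
  t3: -1.1879
  t4: +18.1486
  t5: +1.0238
  t6: +2.0261
  t7: +3.0545
  t8: +2.5414
  t9: +9.3565
  t10: +0.3836
  t11: +6.5100
  t12: +0.3394
  t13: +45.2379
  t14: +5.9023
  t15: +7.2243
  t16: +1.4946
  t17: +0.7964
  t18: +1.2008
  t19: +1.6418
  t20: +2.7628
  t21: +4.8309
  t22: +1.0224
  t23: +2.8145
  t24: +7.5684
  t25: +6.5941
  t26: +9.1866
  t27: +0.9316
  t28: +5.4663
  t29: +0.5311
  t30: +7.1705
  t31: -1.0160
  t32: +11.7482
  t33: +3.0853
  t34: +3.9106
  t35: +0.5896
  t36: +1.7744
  t37: +8.4300
  t38: +0.8423
  t39: +11.9278
  t40: +0.8591
  t41: +2.3597
  t42: +19.0587
  t43: +16.0815
  t44: +1.6421
  t45: +48.6234
  t46: +2.0941
  t47: +3.1893
  t48: +4.9753
Σ = +307.6617 → |volume| = 307.66

Directed edges: 144 total, each appears once with its reverse present → watertight.
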